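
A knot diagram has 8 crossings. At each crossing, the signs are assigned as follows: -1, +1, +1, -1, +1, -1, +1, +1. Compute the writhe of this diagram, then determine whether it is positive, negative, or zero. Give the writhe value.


Step 1: Count positive crossings (+1).
Positive crossings: 5
Step 2: Count negative crossings (-1).
Negative crossings: 3
Step 3: Writhe = (positive) - (negative)
w = 5 - 3 = 2
Step 4: |w| = 2, and w is positive

2


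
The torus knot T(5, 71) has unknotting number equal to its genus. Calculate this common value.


For a torus knot T(p,q), both the unknotting number and genus equal (p-1)(q-1)/2.
= (5-1)(71-1)/2
= 4*70/2
= 280/2 = 140

140


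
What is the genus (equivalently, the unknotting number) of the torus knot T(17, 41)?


For a torus knot T(p,q), both the unknotting number and genus equal (p-1)(q-1)/2.
= (17-1)(41-1)/2
= 16*40/2
= 640/2 = 320

320


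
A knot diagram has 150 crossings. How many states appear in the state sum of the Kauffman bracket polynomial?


Each crossing contributes 2 choices (A-smoothing or B-smoothing).
Total states = 2^150 = 1427247692705959881058285969449495136382746624

1427247692705959881058285969449495136382746624


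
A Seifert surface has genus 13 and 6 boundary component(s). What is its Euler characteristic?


chi = 2 - 2g - b
= 2 - 2*13 - 6
= 2 - 26 - 6 = -30

-30


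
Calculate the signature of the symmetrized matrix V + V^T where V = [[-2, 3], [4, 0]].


Step 1: V + V^T = [[-4, 7], [7, 0]]
Step 2: trace = -4, det = -49
Step 3: Discriminant = (-4)^2 - 4*(-49) = 212
Step 4: Eigenvalues: 5.28011, -9.28011
Step 5: Signature = (# positive eigenvalues) - (# negative eigenvalues) = 0

0


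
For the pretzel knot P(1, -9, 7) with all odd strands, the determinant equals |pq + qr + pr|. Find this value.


Step 1: Compute pq + qr + pr.
pq = 1*(-9) = -9
qr = (-9)*7 = -63
pr = 1*7 = 7
pq + qr + pr = -9 + (-63) + 7 = -65
Step 2: Take absolute value.
det(P(1,-9,7)) = |-65| = 65

65


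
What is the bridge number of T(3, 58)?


The bridge number of T(p,q) is min(p,q).
min(3, 58) = 3

3


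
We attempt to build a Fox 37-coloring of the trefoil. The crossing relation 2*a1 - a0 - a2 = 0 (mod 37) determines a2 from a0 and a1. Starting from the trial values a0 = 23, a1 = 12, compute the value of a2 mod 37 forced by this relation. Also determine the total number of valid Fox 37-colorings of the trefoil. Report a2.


Step 1: Apply the given crossing relation 2*a1 - a0 - a2 = 0 (mod 37).
  a2 = 2*a1 - a0 mod 37
  a2 = 2*12 - 23 mod 37
  a2 = 24 - 23 mod 37
  a2 = 1 mod 37 = 1
Step 2: The trefoil has determinant 3.
  Number of Fox p-colorings (p prime) is p^2 if p = 3, else p.
  Since 37 does not divide 3, only trivial (constant) colorings exist.
  (So the trial a0 = 23, a1 = 12 with a0 != a1 does NOT extend to a valid coloring of the whole trefoil: the other two crossing relations require 3*(a1 - a0) = 0 (mod 37), which fails.)
  Total colorings = 37
Step 3: a2 = 1, total Fox 37-colorings = 37

1


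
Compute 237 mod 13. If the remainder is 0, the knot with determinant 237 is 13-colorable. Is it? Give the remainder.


Step 1: A knot is p-colorable if and only if p divides its determinant.
Step 2: Compute 237 mod 13.
237 = 18 * 13 + 3
Step 3: 237 mod 13 = 3
Step 4: The knot is 13-colorable: no

3


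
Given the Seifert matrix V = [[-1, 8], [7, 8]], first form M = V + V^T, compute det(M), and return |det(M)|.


Step 1: Form V + V^T where V = [[-1, 8], [7, 8]]
  V^T = [[-1, 7], [8, 8]]
  V + V^T = [[-2, 15], [15, 16]]
Step 2: det(V + V^T) = (-2)*16 - 15*15
  = -32 - 225 = -257
Step 3: Knot determinant = |det(V + V^T)| = |-257| = 257

257


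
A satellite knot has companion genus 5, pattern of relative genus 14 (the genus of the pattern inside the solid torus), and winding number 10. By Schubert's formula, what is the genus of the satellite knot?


Schubert: g(satellite) = g_rel(pattern) + |winding| * g(companion),
where g_rel(pattern) is the genus of the pattern relative to the solid torus.
= 14 + 10 * 5
= 14 + 50 = 64

64


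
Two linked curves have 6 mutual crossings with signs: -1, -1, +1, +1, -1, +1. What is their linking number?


Step 1: Count positive crossings: 3
Step 2: Count negative crossings: 3
Step 3: Sum of signs = 3 - 3 = 0
Step 4: Linking number = sum/2 = 0/2 = 0

0


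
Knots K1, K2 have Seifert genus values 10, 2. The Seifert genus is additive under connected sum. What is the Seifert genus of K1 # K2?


The Seifert genus is additive under connected sum.
Seifert genus(K1 # K2) = (10) + (2)
= 12

12


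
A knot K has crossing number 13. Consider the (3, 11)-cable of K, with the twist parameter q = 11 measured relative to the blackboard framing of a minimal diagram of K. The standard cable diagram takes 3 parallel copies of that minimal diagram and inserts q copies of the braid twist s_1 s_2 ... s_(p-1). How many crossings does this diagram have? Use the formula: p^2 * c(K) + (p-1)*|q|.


Step 1: Each of the c(K) crossings of the companion diagram becomes p*p = p^2 crossings among the p parallel strands, and each of the |q| twists s_1 s_2 ... s_(p-1) adds (p-1) crossings.
  Crossings = p^2 * c(K) + (p-1)*|q|
Step 2: = 3^2 * 13 + (3-1)*11
Step 3: = 9*13 + 2*11
Step 4: = 117 + 22 = 139

139


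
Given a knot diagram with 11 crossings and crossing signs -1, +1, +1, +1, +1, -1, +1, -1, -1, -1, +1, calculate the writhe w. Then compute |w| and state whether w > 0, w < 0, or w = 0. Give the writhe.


Step 1: Count positive crossings (+1).
Positive crossings: 6
Step 2: Count negative crossings (-1).
Negative crossings: 5
Step 3: Writhe = (positive) - (negative)
w = 6 - 5 = 1
Step 4: |w| = 1, and w is positive

1


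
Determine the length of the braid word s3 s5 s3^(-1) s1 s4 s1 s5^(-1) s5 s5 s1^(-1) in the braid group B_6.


The word length counts the number of generators (including inverses).
Listing each generator: s3, s5, s3^(-1), s1, s4, s1, s5^(-1), s5, s5, s1^(-1)
There are 10 generators in this braid word.

10


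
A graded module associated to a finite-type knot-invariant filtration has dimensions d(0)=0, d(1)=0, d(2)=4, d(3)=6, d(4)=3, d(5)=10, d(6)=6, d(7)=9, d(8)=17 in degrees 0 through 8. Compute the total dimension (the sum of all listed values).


Total dimension = d(0) + d(1) + ... + d(8)
= 0 + 0 + 4 + 6 + 3 + 10 + 6 + 9 + 17
= 55

55


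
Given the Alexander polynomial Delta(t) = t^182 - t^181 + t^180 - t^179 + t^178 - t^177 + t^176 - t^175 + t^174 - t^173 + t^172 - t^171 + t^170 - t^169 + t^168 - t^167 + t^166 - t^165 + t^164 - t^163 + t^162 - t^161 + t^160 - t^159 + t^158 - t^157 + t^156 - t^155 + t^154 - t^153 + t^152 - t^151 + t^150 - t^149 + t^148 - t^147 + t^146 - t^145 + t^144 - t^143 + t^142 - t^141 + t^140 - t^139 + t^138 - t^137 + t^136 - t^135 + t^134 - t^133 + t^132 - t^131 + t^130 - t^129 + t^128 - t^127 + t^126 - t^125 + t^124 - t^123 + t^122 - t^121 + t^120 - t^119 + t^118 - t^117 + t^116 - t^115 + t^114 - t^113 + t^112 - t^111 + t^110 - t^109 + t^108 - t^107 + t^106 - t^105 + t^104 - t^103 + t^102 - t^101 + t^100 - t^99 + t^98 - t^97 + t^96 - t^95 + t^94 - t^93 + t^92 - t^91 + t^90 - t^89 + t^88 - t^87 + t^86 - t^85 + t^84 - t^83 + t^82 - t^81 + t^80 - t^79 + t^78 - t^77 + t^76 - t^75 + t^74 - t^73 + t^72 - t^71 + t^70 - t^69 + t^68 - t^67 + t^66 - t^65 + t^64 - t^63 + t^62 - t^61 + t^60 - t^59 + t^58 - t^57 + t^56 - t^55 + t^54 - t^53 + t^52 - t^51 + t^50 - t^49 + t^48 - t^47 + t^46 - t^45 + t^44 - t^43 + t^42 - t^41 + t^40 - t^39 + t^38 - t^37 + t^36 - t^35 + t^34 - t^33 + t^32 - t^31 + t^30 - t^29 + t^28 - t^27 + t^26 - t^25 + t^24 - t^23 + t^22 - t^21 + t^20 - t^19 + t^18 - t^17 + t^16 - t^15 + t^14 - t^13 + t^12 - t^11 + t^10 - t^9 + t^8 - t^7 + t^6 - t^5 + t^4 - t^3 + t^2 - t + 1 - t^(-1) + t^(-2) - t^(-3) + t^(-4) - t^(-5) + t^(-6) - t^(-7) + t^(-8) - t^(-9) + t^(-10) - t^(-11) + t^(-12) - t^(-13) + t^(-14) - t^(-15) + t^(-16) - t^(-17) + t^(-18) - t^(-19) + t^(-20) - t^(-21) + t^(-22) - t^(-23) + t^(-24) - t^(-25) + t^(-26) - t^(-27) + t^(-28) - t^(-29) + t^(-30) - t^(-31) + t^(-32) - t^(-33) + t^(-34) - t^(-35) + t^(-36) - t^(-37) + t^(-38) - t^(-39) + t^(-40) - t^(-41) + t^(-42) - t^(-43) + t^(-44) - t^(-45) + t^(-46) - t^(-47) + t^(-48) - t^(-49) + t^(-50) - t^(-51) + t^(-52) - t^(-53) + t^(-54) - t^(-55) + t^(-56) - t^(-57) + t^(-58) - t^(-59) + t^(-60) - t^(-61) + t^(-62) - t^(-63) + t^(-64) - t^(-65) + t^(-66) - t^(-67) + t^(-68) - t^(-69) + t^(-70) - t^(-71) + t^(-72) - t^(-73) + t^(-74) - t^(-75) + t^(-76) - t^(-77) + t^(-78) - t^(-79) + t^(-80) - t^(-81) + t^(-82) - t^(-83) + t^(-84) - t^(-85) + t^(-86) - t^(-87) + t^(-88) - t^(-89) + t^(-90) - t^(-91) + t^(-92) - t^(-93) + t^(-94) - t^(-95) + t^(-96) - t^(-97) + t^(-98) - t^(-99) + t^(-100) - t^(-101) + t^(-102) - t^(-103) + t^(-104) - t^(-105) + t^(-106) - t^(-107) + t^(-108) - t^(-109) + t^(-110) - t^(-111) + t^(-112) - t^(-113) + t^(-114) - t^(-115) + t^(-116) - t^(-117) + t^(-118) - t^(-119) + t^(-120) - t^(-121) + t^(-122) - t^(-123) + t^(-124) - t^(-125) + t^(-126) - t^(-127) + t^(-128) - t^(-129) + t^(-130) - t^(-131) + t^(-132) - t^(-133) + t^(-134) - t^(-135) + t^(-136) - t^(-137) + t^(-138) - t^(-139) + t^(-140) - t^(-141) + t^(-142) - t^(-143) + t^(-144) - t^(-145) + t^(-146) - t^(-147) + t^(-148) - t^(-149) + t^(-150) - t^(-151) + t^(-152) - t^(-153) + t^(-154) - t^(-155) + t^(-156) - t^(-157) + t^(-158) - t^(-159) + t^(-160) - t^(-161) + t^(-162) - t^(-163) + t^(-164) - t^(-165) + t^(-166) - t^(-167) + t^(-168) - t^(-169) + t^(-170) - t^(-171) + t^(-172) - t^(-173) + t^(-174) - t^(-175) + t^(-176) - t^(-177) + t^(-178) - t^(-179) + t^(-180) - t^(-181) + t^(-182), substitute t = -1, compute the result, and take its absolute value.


Step 1: The polynomial has 365 terms with alternating signs, exponents from 182 down to -182.
Step 2: Substitute t = -1. The i-th term has coefficient (-1)^i and exponent (m-i),
  so its value is (-1)^i * (-1)^(m-i) = (-1)^m = 1 for every i.
Step 3: All 365 terms equal 1, so Delta(-1) = 365 * (1) = 365
Step 4: |Delta(-1)| = 365

365


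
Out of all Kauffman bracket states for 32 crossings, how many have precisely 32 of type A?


We choose which 32 of 32 crossings get A-smoothings.
C(32, 32) = 32! / (32! * 0!)
= 1

1


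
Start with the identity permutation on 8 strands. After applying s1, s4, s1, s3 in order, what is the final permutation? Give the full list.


Starting with identity [1, 2, 3, 4, 5, 6, 7, 8].
Apply generators in sequence:
  After s1: [2, 1, 3, 4, 5, 6, 7, 8]
  After s4: [2, 1, 3, 5, 4, 6, 7, 8]
  After s1: [1, 2, 3, 5, 4, 6, 7, 8]
  After s3: [1, 2, 5, 3, 4, 6, 7, 8]
Final permutation: [1, 2, 5, 3, 4, 6, 7, 8]

[1, 2, 5, 3, 4, 6, 7, 8]


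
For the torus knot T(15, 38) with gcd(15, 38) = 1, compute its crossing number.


For a torus knot T(p, q) with gcd(p,q)=1,
the crossing number is min(p*(q-1), q*(p-1)).
p*(q-1) = 15*37 = 555
q*(p-1) = 38*14 = 532
min(555, 532) = 532

532


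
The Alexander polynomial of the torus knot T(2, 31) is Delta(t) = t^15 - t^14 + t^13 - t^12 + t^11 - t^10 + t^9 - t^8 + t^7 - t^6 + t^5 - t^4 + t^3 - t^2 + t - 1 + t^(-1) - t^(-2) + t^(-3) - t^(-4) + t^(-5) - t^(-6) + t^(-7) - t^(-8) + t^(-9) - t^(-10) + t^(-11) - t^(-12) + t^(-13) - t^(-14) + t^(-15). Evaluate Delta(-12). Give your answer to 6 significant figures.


Substituting t = -12 into Delta(t) = t^15 - t^14 + t^13 - t^12 + t^11 - t^10 + t^9 - t^8 + t^7 - t^6 + t^5 - t^4 + t^3 - t^2 + t - 1 + t^(-1) - t^(-2) + t^(-3) - t^(-4) + t^(-5) - t^(-6) + t^(-7) - t^(-8) + t^(-9) - t^(-10) + t^(-11) - t^(-12) + t^(-13) - t^(-14) + t^(-15):
Term values: (-15407021574586368) + (-1283918464548864) + (-106993205379072) + (-8916100448256) + (-743008370688) + (-61917364224) + (-5159780352) + (-429981696) + (-35831808) + (-2985984) + (-248832) + (-20736) + (-1728) + (-144) + (-12) + (-1) + (-0.0833333) + (-0.00694444) + (-0.000578704) + (-4.82253e-05) + (-4.01878e-06) + (-3.34898e-07) + (-2.79082e-08) + (-2.32568e-09) + (-1.93807e-10) + (-1.61506e-11) + (-1.34588e-12) + (-1.12157e-13) + (-9.34639e-15) + (-7.78866e-16) + (-6.49055e-17)
Sum = -1.68076599e+16
Rounded to 6 significant figures: -1.68077e+16

-1.68077e+16


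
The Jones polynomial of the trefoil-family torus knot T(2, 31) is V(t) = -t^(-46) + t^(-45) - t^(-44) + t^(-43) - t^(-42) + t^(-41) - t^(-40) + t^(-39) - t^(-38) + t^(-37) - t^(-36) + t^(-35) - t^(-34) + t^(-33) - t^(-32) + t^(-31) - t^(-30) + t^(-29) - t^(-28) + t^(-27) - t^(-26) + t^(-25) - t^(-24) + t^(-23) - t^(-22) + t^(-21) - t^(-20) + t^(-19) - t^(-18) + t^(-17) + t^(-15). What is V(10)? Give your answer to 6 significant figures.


Substituting t = 10 into V(t) = -t^(-46) + t^(-45) - t^(-44) + t^(-43) - t^(-42) + t^(-41) - t^(-40) + t^(-39) - t^(-38) + t^(-37) - t^(-36) + t^(-35) - t^(-34) + t^(-33) - t^(-32) + t^(-31) - t^(-30) + t^(-29) - t^(-28) + t^(-27) - t^(-26) + t^(-25) - t^(-24) + t^(-23) - t^(-22) + t^(-21) - t^(-20) + t^(-19) - t^(-18) + t^(-17) + t^(-15):
  (-)t^(-46) = -1e-46
  (+)t^(-45) = 1e-45
  (-)t^(-44) = -1e-44
  (+)t^(-43) = 1e-43
  (-)t^(-42) = -1e-42
  (+)t^(-41) = 1e-41
  (-)t^(-40) = -1e-40
  (+)t^(-39) = 1e-39
  (-)t^(-38) = -1e-38
  (+)t^(-37) = 1e-37
  (-)t^(-36) = -1e-36
  (+)t^(-35) = 1e-35
  (-)t^(-34) = -1e-34
  (+)t^(-33) = 1e-33
  (-)t^(-32) = -1e-32
  (+)t^(-31) = 1e-31
  (-)t^(-30) = -1e-30
  (+)t^(-29) = 1e-29
  (-)t^(-28) = -1e-28
  (+)t^(-27) = 1e-27
  (-)t^(-26) = -1e-26
  (+)t^(-25) = 1e-25
  (-)t^(-24) = -1e-24
  (+)t^(-23) = 1e-23
  (-)t^(-22) = -1e-22
  (+)t^(-21) = 1e-21
  (-)t^(-20) = -1e-20
  (+)t^(-19) = 1e-19
  (-)t^(-18) = -1e-18
  (+)t^(-17) = 1e-17
  (+)t^(-15) = 1e-15
Sum = (-1e-46) + (1e-45) + (-1e-44) + (1e-43) + (-1e-42) + (1e-41) + (-1e-40) + (1e-39) + (-1e-38) + (1e-37) + (-1e-36) + (1e-35) + (-1e-34) + (1e-33) + (-1e-32) + (1e-31) + (-1e-30) + (1e-29) + (-1e-28) + (1e-27) + (-1e-26) + (1e-25) + (-1e-24) + (1e-23) + (-1e-22) + (1e-21) + (-1e-20) + (1e-19) + (-1e-18) + (1e-17) + (1e-15)
= 1.009090909e-15
Rounded to 6 significant figures: 1.00909e-15

1.00909e-15


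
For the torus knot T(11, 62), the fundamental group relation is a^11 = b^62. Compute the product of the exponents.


The relation is a^11 = b^62.
Product of exponents = 11 * 62
= 682

682


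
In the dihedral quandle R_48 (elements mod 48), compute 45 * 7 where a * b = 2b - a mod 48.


45 * 7 = 2*7 - 45 mod 48
= 14 - 45 mod 48
= -31 mod 48 = 17

17


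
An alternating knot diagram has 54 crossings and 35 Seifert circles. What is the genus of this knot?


For alternating knots, g = (c - s + 1)/2.
= (54 - 35 + 1)/2
= 20/2 = 10

10


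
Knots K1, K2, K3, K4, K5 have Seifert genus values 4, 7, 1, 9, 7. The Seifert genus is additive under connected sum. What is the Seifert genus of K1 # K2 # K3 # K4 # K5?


The Seifert genus is additive under connected sum.
Seifert genus(K1 # K2 # K3 # K4 # K5) = (4) + (7) + (1) + (9) + (7)
= 28

28


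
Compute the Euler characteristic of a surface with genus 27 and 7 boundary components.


chi = 2 - 2g - b
= 2 - 2*27 - 7
= 2 - 54 - 7 = -59

-59


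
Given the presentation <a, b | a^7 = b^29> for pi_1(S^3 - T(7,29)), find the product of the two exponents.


The relation is a^7 = b^29.
Product of exponents = 7 * 29
= 203

203


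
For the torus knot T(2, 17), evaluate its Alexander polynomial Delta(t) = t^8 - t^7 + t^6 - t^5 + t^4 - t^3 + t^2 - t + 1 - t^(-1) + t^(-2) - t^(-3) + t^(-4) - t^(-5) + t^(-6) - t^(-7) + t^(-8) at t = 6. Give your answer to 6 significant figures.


Substituting t = 6 into Delta(t) = t^8 - t^7 + t^6 - t^5 + t^4 - t^3 + t^2 - t + 1 - t^(-1) + t^(-2) - t^(-3) + t^(-4) - t^(-5) + t^(-6) - t^(-7) + t^(-8):
Term values: (1679616) + (-279936) + (46656) + (-7776) + (1296) + (-216) + (36) + (-6) + (1) + (-0.166667) + (0.0277778) + (-0.00462963) + (0.000771605) + (-0.000128601) + (2.14335e-05) + (-3.57225e-06) + (5.95374e-07)
Sum = 1439670.857
Rounded to 6 significant figures: 1.43967e+06

1.43967e+06


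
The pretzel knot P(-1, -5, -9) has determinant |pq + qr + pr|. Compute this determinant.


Step 1: Compute pq + qr + pr.
pq = (-1)*(-5) = 5
qr = (-5)*(-9) = 45
pr = (-1)*(-9) = 9
pq + qr + pr = 5 + 45 + 9 = 59
Step 2: Take absolute value.
det(P(-1,-5,-9)) = |59| = 59

59


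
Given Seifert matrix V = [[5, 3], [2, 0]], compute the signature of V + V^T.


Step 1: V + V^T = [[10, 5], [5, 0]]
Step 2: trace = 10, det = -25
Step 3: Discriminant = 10^2 - 4*(-25) = 200
Step 4: Eigenvalues: 12.0711, -2.07107
Step 5: Signature = (# positive eigenvalues) - (# negative eigenvalues) = 0

0


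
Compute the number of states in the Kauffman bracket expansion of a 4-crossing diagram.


Each crossing contributes 2 choices (A-smoothing or B-smoothing).
Total states = 2^4 = 16

16


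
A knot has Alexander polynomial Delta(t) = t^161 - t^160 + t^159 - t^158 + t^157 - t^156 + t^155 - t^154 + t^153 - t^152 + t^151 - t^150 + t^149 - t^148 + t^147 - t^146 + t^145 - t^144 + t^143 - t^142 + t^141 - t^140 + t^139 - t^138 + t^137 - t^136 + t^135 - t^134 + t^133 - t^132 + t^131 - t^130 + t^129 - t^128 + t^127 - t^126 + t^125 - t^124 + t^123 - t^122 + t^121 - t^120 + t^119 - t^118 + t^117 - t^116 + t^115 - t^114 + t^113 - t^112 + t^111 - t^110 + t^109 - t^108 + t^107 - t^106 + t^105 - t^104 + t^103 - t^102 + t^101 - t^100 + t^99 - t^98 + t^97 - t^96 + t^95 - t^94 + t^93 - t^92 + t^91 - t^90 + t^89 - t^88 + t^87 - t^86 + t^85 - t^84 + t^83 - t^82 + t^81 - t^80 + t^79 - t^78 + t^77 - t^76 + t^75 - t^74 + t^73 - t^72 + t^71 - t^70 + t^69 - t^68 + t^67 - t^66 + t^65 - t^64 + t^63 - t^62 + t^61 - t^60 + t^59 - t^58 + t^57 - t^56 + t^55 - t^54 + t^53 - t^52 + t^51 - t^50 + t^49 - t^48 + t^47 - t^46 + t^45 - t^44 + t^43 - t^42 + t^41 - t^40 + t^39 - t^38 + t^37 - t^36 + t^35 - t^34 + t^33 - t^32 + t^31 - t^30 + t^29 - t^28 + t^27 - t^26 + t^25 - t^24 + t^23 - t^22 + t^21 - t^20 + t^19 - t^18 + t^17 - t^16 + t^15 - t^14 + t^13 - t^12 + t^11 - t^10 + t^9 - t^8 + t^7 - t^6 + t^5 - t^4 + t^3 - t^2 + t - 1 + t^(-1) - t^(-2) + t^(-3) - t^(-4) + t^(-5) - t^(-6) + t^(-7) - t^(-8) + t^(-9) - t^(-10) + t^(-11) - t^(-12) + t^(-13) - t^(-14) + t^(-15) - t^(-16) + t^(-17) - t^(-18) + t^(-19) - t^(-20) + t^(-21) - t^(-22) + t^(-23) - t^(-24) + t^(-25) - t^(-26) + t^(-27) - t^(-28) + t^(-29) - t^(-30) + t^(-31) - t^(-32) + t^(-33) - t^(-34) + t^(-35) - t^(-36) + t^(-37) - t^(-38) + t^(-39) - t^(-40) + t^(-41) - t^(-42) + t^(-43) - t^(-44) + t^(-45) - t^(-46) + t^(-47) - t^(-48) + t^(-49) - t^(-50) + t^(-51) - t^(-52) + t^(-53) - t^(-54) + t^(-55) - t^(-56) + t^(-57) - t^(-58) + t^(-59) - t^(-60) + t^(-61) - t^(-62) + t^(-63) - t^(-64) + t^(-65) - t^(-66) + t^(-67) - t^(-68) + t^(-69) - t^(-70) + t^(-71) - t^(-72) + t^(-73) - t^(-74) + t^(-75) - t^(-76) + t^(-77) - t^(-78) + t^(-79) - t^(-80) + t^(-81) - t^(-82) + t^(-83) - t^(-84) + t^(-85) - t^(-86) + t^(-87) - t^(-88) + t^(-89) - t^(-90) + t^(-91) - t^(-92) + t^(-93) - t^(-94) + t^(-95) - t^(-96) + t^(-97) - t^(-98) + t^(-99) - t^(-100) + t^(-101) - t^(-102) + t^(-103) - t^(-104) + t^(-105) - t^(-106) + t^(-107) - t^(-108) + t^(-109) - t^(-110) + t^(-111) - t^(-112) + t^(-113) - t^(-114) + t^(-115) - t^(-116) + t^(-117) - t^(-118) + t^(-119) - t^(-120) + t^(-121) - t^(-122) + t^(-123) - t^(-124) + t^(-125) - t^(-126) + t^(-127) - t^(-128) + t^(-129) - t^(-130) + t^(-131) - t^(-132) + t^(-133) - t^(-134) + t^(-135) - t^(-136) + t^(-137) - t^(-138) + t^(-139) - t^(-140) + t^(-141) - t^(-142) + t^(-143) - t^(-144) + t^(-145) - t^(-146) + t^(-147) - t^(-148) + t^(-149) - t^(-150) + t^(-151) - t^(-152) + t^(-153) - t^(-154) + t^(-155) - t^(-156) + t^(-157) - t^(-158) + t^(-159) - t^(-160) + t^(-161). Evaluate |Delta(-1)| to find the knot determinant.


Step 1: The polynomial has 323 terms with alternating signs, exponents from 161 down to -161.
Step 2: Substitute t = -1. The i-th term has coefficient (-1)^i and exponent (m-i),
  so its value is (-1)^i * (-1)^(m-i) = (-1)^m = -1 for every i.
Step 3: All 323 terms equal -1, so Delta(-1) = 323 * (-1) = -323
Step 4: |Delta(-1)| = 323

323


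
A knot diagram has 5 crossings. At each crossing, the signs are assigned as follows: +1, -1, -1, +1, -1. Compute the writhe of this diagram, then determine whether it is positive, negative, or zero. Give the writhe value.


Step 1: Count positive crossings (+1).
Positive crossings: 2
Step 2: Count negative crossings (-1).
Negative crossings: 3
Step 3: Writhe = (positive) - (negative)
w = 2 - 3 = -1
Step 4: |w| = 1, and w is negative

-1


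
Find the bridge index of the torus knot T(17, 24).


The bridge number of T(p,q) is min(p,q).
min(17, 24) = 17

17


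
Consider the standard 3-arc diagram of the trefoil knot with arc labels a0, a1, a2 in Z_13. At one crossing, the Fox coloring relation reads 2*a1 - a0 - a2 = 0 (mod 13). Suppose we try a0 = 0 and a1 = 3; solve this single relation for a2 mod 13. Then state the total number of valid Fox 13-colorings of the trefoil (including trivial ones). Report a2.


Step 1: Apply the given crossing relation 2*a1 - a0 - a2 = 0 (mod 13).
  a2 = 2*a1 - a0 mod 13
  a2 = 2*3 - 0 mod 13
  a2 = 6 - 0 mod 13
  a2 = 6 mod 13 = 6
Step 2: The trefoil has determinant 3.
  Number of Fox p-colorings (p prime) is p^2 if p = 3, else p.
  Since 13 does not divide 3, only trivial (constant) colorings exist.
  (So the trial a0 = 0, a1 = 3 with a0 != a1 does NOT extend to a valid coloring of the whole trefoil: the other two crossing relations require 3*(a1 - a0) = 0 (mod 13), which fails.)
  Total colorings = 13
Step 3: a2 = 6, total Fox 13-colorings = 13

6


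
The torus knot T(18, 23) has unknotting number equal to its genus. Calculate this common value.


For a torus knot T(p,q), both the unknotting number and genus equal (p-1)(q-1)/2.
= (18-1)(23-1)/2
= 17*22/2
= 374/2 = 187

187


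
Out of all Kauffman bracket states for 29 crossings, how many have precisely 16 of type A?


We choose which 16 of 29 crossings get A-smoothings.
C(29, 16) = 29! / (16! * 13!)
= 67863915

67863915


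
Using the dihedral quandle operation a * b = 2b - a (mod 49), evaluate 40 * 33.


40 * 33 = 2*33 - 40 mod 49
= 66 - 40 mod 49
= 26 mod 49 = 26

26


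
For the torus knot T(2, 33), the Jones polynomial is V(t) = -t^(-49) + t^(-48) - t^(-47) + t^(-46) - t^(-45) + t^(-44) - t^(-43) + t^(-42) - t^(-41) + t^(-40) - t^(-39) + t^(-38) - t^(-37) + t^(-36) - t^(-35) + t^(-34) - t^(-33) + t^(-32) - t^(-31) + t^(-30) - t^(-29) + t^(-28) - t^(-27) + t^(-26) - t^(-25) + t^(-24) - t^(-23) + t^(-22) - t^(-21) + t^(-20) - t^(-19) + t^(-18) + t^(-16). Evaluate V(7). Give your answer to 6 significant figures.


Substituting t = 7 into V(t) = -t^(-49) + t^(-48) - t^(-47) + t^(-46) - t^(-45) + t^(-44) - t^(-43) + t^(-42) - t^(-41) + t^(-40) - t^(-39) + t^(-38) - t^(-37) + t^(-36) - t^(-35) + t^(-34) - t^(-33) + t^(-32) - t^(-31) + t^(-30) - t^(-29) + t^(-28) - t^(-27) + t^(-26) - t^(-25) + t^(-24) - t^(-23) + t^(-22) - t^(-21) + t^(-20) - t^(-19) + t^(-18) + t^(-16):
  (-)t^(-49) = -3.89221e-42
  (+)t^(-48) = 2.72455e-41
  (-)t^(-47) = -1.90718e-40
  (+)t^(-46) = 1.33503e-39
  (-)t^(-45) = -9.34519e-39
  (+)t^(-44) = 6.54163e-38
  (-)t^(-43) = -4.57914e-37
  (+)t^(-42) = 3.2054e-36
  (-)t^(-41) = -2.24378e-35
  (+)t^(-40) = 1.57065e-34
  (-)t^(-39) = -1.09945e-33
  (+)t^(-38) = 7.69617e-33
  (-)t^(-37) = -5.38732e-32
  (+)t^(-36) = 3.77112e-31
  (-)t^(-35) = -2.63979e-30
  (+)t^(-34) = 1.84785e-29
  (-)t^(-33) = -1.29349e-28
  (+)t^(-32) = 9.05446e-28
  (-)t^(-31) = -6.33812e-27
  (+)t^(-30) = 4.43669e-26
  (-)t^(-29) = -3.10568e-25
  (+)t^(-28) = 2.17398e-24
  (-)t^(-27) = -1.52178e-23
  (+)t^(-26) = 1.06525e-22
  (-)t^(-25) = -7.45674e-22
  (+)t^(-24) = 5.21972e-21
  (-)t^(-23) = -3.6538e-20
  (+)t^(-22) = 2.55766e-19
  (-)t^(-21) = -1.79036e-18
  (+)t^(-20) = 1.25325e-17
  (-)t^(-19) = -8.77278e-17
  (+)t^(-18) = 6.14095e-16
  (+)t^(-16) = 3.00906e-14
Sum = (-3.89221e-42) + (2.72455e-41) + (-1.90718e-40) + (1.33503e-39) + (-9.34519e-39) + (6.54163e-38) + (-4.57914e-37) + (3.2054e-36) + (-2.24378e-35) + (1.57065e-34) + (-1.09945e-33) + (7.69617e-33) + (-5.38732e-32) + (3.77112e-31) + (-2.63979e-30) + (1.84785e-29) + (-1.29349e-28) + (9.05446e-28) + (-6.33812e-27) + (4.43669e-26) + (-3.10568e-25) + (2.17398e-24) + (-1.52178e-23) + (1.06525e-22) + (-7.45674e-22) + (5.21972e-21) + (-3.6538e-20) + (2.55766e-19) + (-1.79036e-18) + (1.25325e-17) + (-8.77278e-17) + (6.14095e-16) + (3.00906e-14)
= 3.062796827e-14
Rounded to 6 significant figures: 3.0628e-14

3.0628e-14


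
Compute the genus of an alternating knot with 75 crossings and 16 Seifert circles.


For alternating knots, g = (c - s + 1)/2.
= (75 - 16 + 1)/2
= 60/2 = 30

30


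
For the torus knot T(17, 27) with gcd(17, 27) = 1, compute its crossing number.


For a torus knot T(p, q) with gcd(p,q)=1,
the crossing number is min(p*(q-1), q*(p-1)).
p*(q-1) = 17*26 = 442
q*(p-1) = 27*16 = 432
min(442, 432) = 432

432


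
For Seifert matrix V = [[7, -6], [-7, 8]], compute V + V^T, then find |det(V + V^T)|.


Step 1: Form V + V^T where V = [[7, -6], [-7, 8]]
  V^T = [[7, -7], [-6, 8]]
  V + V^T = [[14, -13], [-13, 16]]
Step 2: det(V + V^T) = 14*16 - (-13)*(-13)
  = 224 - 169 = 55
Step 3: Knot determinant = |det(V + V^T)| = |55| = 55

55


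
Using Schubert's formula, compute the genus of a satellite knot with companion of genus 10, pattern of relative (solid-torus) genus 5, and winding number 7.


Schubert: g(satellite) = g_rel(pattern) + |winding| * g(companion),
where g_rel(pattern) is the genus of the pattern relative to the solid torus.
= 5 + 7 * 10
= 5 + 70 = 75

75


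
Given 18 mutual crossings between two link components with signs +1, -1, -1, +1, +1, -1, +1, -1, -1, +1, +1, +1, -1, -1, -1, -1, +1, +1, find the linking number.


Step 1: Count positive crossings: 9
Step 2: Count negative crossings: 9
Step 3: Sum of signs = 9 - 9 = 0
Step 4: Linking number = sum/2 = 0/2 = 0

0


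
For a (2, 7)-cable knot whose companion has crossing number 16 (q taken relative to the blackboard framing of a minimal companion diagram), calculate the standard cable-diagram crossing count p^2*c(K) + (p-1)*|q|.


Step 1: Each of the c(K) crossings of the companion diagram becomes p*p = p^2 crossings among the p parallel strands, and each of the |q| twists s_1 s_2 ... s_(p-1) adds (p-1) crossings.
  Crossings = p^2 * c(K) + (p-1)*|q|
Step 2: = 2^2 * 16 + (2-1)*7
Step 3: = 4*16 + 1*7
Step 4: = 64 + 7 = 71

71


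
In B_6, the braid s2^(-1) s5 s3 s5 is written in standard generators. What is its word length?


The word length counts the number of generators (including inverses).
Listing each generator: s2^(-1), s5, s3, s5
There are 4 generators in this braid word.

4


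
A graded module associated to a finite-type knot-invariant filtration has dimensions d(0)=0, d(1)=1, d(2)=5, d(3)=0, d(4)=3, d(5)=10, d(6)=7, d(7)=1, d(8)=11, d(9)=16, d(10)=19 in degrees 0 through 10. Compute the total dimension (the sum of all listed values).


Total dimension = d(0) + d(1) + ... + d(10)
= 0 + 1 + 5 + 0 + 3 + 10 + 7 + 1 + 11 + 16 + 19
= 73

73


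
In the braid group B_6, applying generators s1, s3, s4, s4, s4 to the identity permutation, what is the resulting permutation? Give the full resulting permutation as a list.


Starting with identity [1, 2, 3, 4, 5, 6].
Apply generators in sequence:
  After s1: [2, 1, 3, 4, 5, 6]
  After s3: [2, 1, 4, 3, 5, 6]
  After s4: [2, 1, 4, 5, 3, 6]
  After s4: [2, 1, 4, 3, 5, 6]
  After s4: [2, 1, 4, 5, 3, 6]
Final permutation: [2, 1, 4, 5, 3, 6]

[2, 1, 4, 5, 3, 6]


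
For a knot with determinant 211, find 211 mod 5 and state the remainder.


Step 1: A knot is p-colorable if and only if p divides its determinant.
Step 2: Compute 211 mod 5.
211 = 42 * 5 + 1
Step 3: 211 mod 5 = 1
Step 4: The knot is 5-colorable: no

1


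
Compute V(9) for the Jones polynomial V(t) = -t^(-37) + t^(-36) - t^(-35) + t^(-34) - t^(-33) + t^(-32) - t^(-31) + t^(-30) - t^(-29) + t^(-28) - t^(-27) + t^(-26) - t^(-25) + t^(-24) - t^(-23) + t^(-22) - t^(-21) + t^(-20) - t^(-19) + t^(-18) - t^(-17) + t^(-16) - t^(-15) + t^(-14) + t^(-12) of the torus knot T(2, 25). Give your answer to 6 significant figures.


Substituting t = 9 into V(t) = -t^(-37) + t^(-36) - t^(-35) + t^(-34) - t^(-33) + t^(-32) - t^(-31) + t^(-30) - t^(-29) + t^(-28) - t^(-27) + t^(-26) - t^(-25) + t^(-24) - t^(-23) + t^(-22) - t^(-21) + t^(-20) - t^(-19) + t^(-18) - t^(-17) + t^(-16) - t^(-15) + t^(-14) + t^(-12):
  (-)t^(-37) = -4.93205e-36
  (+)t^(-36) = 4.43884e-35
  (-)t^(-35) = -3.99496e-34
  (+)t^(-34) = 3.59546e-33
  (-)t^(-33) = -3.23592e-32
  (+)t^(-32) = 2.91232e-31
  (-)t^(-31) = -2.62109e-30
  (+)t^(-30) = 2.35898e-29
  (-)t^(-29) = -2.12308e-28
  (+)t^(-28) = 1.91078e-27
  (-)t^(-27) = -1.7197e-26
  (+)t^(-26) = 1.54773e-25
  (-)t^(-25) = -1.39296e-24
  (+)t^(-24) = 1.25366e-23
  (-)t^(-23) = -1.12829e-22
  (+)t^(-22) = 1.01546e-21
  (-)t^(-21) = -9.13918e-21
  (+)t^(-20) = 8.22526e-20
  (-)t^(-19) = -7.40274e-19
  (+)t^(-18) = 6.66246e-18
  (-)t^(-17) = -5.99622e-17
  (+)t^(-16) = 5.3966e-16
  (-)t^(-15) = -4.85694e-15
  (+)t^(-14) = 4.37124e-14
  (+)t^(-12) = 3.54071e-12
Sum = (-4.93205e-36) + (4.43884e-35) + (-3.99496e-34) + (3.59546e-33) + (-3.23592e-32) + (2.91232e-31) + (-2.62109e-30) + (2.35898e-29) + (-2.12308e-28) + (1.91078e-27) + (-1.7197e-26) + (1.54773e-25) + (-1.39296e-24) + (1.25366e-23) + (-1.12829e-22) + (1.01546e-21) + (-9.13918e-21) + (8.22526e-20) + (-7.40274e-19) + (6.66246e-18) + (-5.99622e-17) + (5.3966e-16) + (-4.85694e-15) + (4.37124e-14) + (3.54071e-12)
= 3.580047341e-12
Rounded to 6 significant figures: 3.58005e-12

3.58005e-12


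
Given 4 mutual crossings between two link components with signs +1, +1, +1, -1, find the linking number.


Step 1: Count positive crossings: 3
Step 2: Count negative crossings: 1
Step 3: Sum of signs = 3 - 1 = 2
Step 4: Linking number = sum/2 = 2/2 = 1

1


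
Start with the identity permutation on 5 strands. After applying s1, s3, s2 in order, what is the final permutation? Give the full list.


Starting with identity [1, 2, 3, 4, 5].
Apply generators in sequence:
  After s1: [2, 1, 3, 4, 5]
  After s3: [2, 1, 4, 3, 5]
  After s2: [2, 4, 1, 3, 5]
Final permutation: [2, 4, 1, 3, 5]

[2, 4, 1, 3, 5]


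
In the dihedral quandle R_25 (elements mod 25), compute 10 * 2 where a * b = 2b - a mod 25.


10 * 2 = 2*2 - 10 mod 25
= 4 - 10 mod 25
= -6 mod 25 = 19

19


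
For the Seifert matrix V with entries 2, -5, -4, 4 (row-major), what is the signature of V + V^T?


Step 1: V + V^T = [[4, -9], [-9, 8]]
Step 2: trace = 12, det = -49
Step 3: Discriminant = 12^2 - 4*(-49) = 340
Step 4: Eigenvalues: 15.2195, -3.21954
Step 5: Signature = (# positive eigenvalues) - (# negative eigenvalues) = 0

0


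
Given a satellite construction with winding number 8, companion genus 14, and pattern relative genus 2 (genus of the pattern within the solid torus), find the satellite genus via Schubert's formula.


Schubert: g(satellite) = g_rel(pattern) + |winding| * g(companion),
where g_rel(pattern) is the genus of the pattern relative to the solid torus.
= 2 + 8 * 14
= 2 + 112 = 114

114


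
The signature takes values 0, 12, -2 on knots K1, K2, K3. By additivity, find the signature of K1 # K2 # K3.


The signature is additive under connected sum.
signature(K1 # K2 # K3) = (0) + (12) + (-2)
= 10

10


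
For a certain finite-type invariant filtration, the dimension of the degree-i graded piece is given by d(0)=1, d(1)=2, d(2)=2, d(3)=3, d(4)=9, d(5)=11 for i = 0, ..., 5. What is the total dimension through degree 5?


Total dimension = d(0) + d(1) + ... + d(5)
= 1 + 2 + 2 + 3 + 9 + 11
= 28

28


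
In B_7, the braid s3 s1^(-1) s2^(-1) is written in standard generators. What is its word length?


The word length counts the number of generators (including inverses).
Listing each generator: s3, s1^(-1), s2^(-1)
There are 3 generators in this braid word.

3


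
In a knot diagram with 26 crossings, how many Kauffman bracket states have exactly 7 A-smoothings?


We choose which 7 of 26 crossings get A-smoothings.
C(26, 7) = 26! / (7! * 19!)
= 657800

657800


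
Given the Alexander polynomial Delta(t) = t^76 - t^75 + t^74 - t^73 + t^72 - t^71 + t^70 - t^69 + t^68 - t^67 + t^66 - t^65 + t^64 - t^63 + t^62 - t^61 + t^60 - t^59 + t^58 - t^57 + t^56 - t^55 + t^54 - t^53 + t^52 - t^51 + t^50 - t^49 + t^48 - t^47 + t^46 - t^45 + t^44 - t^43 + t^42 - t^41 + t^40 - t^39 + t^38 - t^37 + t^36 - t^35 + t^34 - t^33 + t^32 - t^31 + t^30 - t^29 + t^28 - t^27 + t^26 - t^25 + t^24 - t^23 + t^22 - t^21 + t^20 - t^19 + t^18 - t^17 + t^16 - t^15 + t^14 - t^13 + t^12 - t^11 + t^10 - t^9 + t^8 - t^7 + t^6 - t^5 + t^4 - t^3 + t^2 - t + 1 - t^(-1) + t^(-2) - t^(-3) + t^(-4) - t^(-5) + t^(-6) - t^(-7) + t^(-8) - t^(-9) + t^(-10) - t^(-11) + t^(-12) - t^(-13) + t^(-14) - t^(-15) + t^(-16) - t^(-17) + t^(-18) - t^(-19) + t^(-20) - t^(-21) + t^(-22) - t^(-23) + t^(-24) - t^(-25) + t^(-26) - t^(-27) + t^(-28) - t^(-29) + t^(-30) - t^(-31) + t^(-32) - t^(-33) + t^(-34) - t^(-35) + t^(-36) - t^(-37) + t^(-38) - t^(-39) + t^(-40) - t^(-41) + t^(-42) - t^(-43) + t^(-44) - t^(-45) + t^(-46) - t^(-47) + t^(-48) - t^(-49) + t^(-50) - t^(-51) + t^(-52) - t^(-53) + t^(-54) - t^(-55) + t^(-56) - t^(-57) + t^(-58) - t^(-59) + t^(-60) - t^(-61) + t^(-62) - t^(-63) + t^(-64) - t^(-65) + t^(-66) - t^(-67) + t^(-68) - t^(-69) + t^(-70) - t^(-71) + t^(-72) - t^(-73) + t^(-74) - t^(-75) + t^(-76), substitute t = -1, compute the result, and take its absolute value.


Step 1: The polynomial has 153 terms with alternating signs, exponents from 76 down to -76.
Step 2: Substitute t = -1. The i-th term has coefficient (-1)^i and exponent (m-i),
  so its value is (-1)^i * (-1)^(m-i) = (-1)^m = 1 for every i.
Step 3: All 153 terms equal 1, so Delta(-1) = 153 * (1) = 153
Step 4: |Delta(-1)| = 153

153


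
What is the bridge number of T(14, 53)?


The bridge number of T(p,q) is min(p,q).
min(14, 53) = 14

14


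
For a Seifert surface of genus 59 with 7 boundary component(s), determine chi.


chi = 2 - 2g - b
= 2 - 2*59 - 7
= 2 - 118 - 7 = -123

-123


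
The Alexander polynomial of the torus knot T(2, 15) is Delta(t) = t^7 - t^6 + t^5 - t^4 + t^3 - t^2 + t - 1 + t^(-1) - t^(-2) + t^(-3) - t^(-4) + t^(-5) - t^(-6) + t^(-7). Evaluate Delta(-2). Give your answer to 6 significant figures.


Substituting t = -2 into Delta(t) = t^7 - t^6 + t^5 - t^4 + t^3 - t^2 + t - 1 + t^(-1) - t^(-2) + t^(-3) - t^(-4) + t^(-5) - t^(-6) + t^(-7):
Term values: (-128) + (-64) + (-32) + (-16) + (-8) + (-4) + (-2) + (-1) + (-0.5) + (-0.25) + (-0.125) + (-0.0625) + (-0.03125) + (-0.015625) + (-0.0078125)
Sum = -255.9921875
Rounded to 6 significant figures: -255.992

-255.992


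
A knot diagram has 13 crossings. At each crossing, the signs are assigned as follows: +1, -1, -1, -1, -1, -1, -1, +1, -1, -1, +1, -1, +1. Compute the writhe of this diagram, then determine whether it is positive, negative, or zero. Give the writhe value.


Step 1: Count positive crossings (+1).
Positive crossings: 4
Step 2: Count negative crossings (-1).
Negative crossings: 9
Step 3: Writhe = (positive) - (negative)
w = 4 - 9 = -5
Step 4: |w| = 5, and w is negative

-5


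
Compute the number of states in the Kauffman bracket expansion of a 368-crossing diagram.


Each crossing contributes 2 choices (A-smoothing or B-smoothing).
Total states = 2^368 = 601226901190101306339707032778070279008174732520529886901066488712245510429339761526706943586500787976175353856

601226901190101306339707032778070279008174732520529886901066488712245510429339761526706943586500787976175353856


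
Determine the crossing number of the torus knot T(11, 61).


For a torus knot T(p, q) with gcd(p,q)=1,
the crossing number is min(p*(q-1), q*(p-1)).
p*(q-1) = 11*60 = 660
q*(p-1) = 61*10 = 610
min(660, 610) = 610

610


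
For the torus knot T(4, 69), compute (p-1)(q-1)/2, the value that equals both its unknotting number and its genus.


For a torus knot T(p,q), both the unknotting number and genus equal (p-1)(q-1)/2.
= (4-1)(69-1)/2
= 3*68/2
= 204/2 = 102

102


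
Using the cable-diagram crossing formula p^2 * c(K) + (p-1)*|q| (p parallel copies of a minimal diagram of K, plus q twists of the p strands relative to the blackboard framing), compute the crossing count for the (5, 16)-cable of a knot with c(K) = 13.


Step 1: Each of the c(K) crossings of the companion diagram becomes p*p = p^2 crossings among the p parallel strands, and each of the |q| twists s_1 s_2 ... s_(p-1) adds (p-1) crossings.
  Crossings = p^2 * c(K) + (p-1)*|q|
Step 2: = 5^2 * 13 + (5-1)*16
Step 3: = 25*13 + 4*16
Step 4: = 325 + 64 = 389

389


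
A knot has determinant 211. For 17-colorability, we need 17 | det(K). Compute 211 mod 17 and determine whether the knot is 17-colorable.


Step 1: A knot is p-colorable if and only if p divides its determinant.
Step 2: Compute 211 mod 17.
211 = 12 * 17 + 7
Step 3: 211 mod 17 = 7
Step 4: The knot is 17-colorable: no

7


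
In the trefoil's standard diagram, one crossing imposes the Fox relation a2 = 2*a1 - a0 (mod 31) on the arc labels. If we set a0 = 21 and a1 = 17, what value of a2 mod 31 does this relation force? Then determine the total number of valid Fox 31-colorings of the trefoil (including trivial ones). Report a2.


Step 1: Apply the given crossing relation 2*a1 - a0 - a2 = 0 (mod 31).
  a2 = 2*a1 - a0 mod 31
  a2 = 2*17 - 21 mod 31
  a2 = 34 - 21 mod 31
  a2 = 13 mod 31 = 13
Step 2: The trefoil has determinant 3.
  Number of Fox p-colorings (p prime) is p^2 if p = 3, else p.
  Since 31 does not divide 3, only trivial (constant) colorings exist.
  (So the trial a0 = 21, a1 = 17 with a0 != a1 does NOT extend to a valid coloring of the whole trefoil: the other two crossing relations require 3*(a1 - a0) = 0 (mod 31), which fails.)
  Total colorings = 31
Step 3: a2 = 13, total Fox 31-colorings = 31

13


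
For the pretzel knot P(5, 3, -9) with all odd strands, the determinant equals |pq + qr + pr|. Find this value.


Step 1: Compute pq + qr + pr.
pq = 5*3 = 15
qr = 3*(-9) = -27
pr = 5*(-9) = -45
pq + qr + pr = 15 + (-27) + (-45) = -57
Step 2: Take absolute value.
det(P(5,3,-9)) = |-57| = 57

57


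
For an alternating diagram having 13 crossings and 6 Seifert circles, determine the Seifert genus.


For alternating knots, g = (c - s + 1)/2.
= (13 - 6 + 1)/2
= 8/2 = 4

4


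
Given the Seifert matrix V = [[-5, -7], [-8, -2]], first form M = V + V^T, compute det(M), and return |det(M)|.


Step 1: Form V + V^T where V = [[-5, -7], [-8, -2]]
  V^T = [[-5, -8], [-7, -2]]
  V + V^T = [[-10, -15], [-15, -4]]
Step 2: det(V + V^T) = (-10)*(-4) - (-15)*(-15)
  = 40 - 225 = -185
Step 3: Knot determinant = |det(V + V^T)| = |-185| = 185

185


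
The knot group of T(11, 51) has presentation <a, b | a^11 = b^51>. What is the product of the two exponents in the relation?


The relation is a^11 = b^51.
Product of exponents = 11 * 51
= 561

561


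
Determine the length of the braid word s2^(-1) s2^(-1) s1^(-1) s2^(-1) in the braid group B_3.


The word length counts the number of generators (including inverses).
Listing each generator: s2^(-1), s2^(-1), s1^(-1), s2^(-1)
There are 4 generators in this braid word.

4


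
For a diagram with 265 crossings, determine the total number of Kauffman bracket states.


Each crossing contributes 2 choices (A-smoothing or B-smoothing).
Total states = 2^265 = 59285549689505892056868344324448208820874232148807968788202283012051522375647232

59285549689505892056868344324448208820874232148807968788202283012051522375647232


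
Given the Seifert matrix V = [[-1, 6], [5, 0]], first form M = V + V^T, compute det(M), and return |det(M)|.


Step 1: Form V + V^T where V = [[-1, 6], [5, 0]]
  V^T = [[-1, 5], [6, 0]]
  V + V^T = [[-2, 11], [11, 0]]
Step 2: det(V + V^T) = (-2)*0 - 11*11
  = 0 - 121 = -121
Step 3: Knot determinant = |det(V + V^T)| = |-121| = 121

121


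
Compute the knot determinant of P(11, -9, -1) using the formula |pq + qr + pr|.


Step 1: Compute pq + qr + pr.
pq = 11*(-9) = -99
qr = (-9)*(-1) = 9
pr = 11*(-1) = -11
pq + qr + pr = -99 + 9 + (-11) = -101
Step 2: Take absolute value.
det(P(11,-9,-1)) = |-101| = 101

101
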